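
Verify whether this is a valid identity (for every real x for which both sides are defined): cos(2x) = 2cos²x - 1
Claim: cos(2x) = 2cos²x - 1.
Reasoning: cos(2x) = cos²x - sin²x. Replace sin²x by 1 - cos²x: cos²x - (1 - cos²x) = 2cos²x - 1.
So the two sides agree for every real x for which both sides are defined.

Conclusion: Yes, this is an identity.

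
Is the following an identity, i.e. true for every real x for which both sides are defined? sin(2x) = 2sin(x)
Claim: sin(2x) = 2sin(x).
Test a specific point where both sides are defined: x = -π/3.
LHS = sin(2x) ≈ -0.8660
RHS = 2sin(x) ≈ -1.7321
Since -0.8660 ≠ -1.7321, the equation fails at this point, so it cannot hold for every real x for which both sides are defined.
The correct double-angle formula is sin(2x) = 2sin(x)cos(x).

Conclusion: No, this is NOT an identity.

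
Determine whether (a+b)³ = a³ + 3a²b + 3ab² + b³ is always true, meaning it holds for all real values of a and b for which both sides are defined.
Claim: (a+b)³ = a³ + 3a²b + 3ab² + b³.
Reasoning: (a+b)³ = (a+b)(a+b)² = (a+b)(a² + 2ab + b²) = a³ + 2a²b + ab² + a²b + 2ab² + b³ = a³ + 3a²b + 3ab² + b³.
So the two sides agree for all real values of a and b for which both sides are defined.

Conclusion: Yes, this is an identity.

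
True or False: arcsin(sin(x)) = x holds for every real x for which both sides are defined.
Claim: arcsin(sin(x)) = x.
Test a specific point where both sides are defined: x = 2π/3.
LHS = arcsin(sin(x)) ≈ 1.0472
RHS = x ≈ 2.0944
Since 1.0472 ≠ 2.0944, the equation fails at this point, so it cannot hold for every real x for which both sides are defined.
arcsin only returns values in [-π/2, π/2], so arcsin(sin(x)) = x holds only for x in that interval, not for all real x.

Conclusion: False.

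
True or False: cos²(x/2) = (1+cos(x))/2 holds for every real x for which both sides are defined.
True.

Claim: cos²(x/2) = (1+cos(x))/2.
Reasoning: Use cos(2θ) = 2cos²θ - 1 with θ = x/2: cos(x) = 2cos²(x/2) - 1. Solving for cos²(x/2) gives (1 + cos(x))/2.
So the two sides agree for every real x for which both sides are defined.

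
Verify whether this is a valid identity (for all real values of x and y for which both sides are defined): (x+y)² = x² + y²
Claim: (x+y)² = x² + y².
Test a specific point where both sides are defined: x = 5, y = -2.
LHS = (x+y)² ≈ 9.0000
RHS = x² + y² ≈ 29.0000
Since 9.0000 ≠ 29.0000, the equation fails at this point, so it cannot hold for all real values of x and y for which both sides are defined.
The correct expansion is (x+y)² = x² + 2xy + y²; the cross term 2xy is missing.

Conclusion: No, this is NOT an identity.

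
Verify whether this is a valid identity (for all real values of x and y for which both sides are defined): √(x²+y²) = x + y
Claim: √(x²+y²) = x + y.
Test a specific point where both sides are defined: x = -3, y = 3/2.
LHS = √(x²+y²) ≈ 3.3541
RHS = x + y ≈ -1.5000
Since 3.3541 ≠ -1.5000, the equation fails at this point, so it cannot hold for all real values of x and y for which both sides are defined.
(x+y)² = x² + 2xy + y², not x² + y², so the square root does not split this way.

Conclusion: No, this is NOT an identity.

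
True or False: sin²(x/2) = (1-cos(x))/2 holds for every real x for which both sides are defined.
True.

Claim: sin²(x/2) = (1-cos(x))/2.
Reasoning: Use cos(2θ) = 1 - 2sin²θ with θ = x/2: cos(x) = 1 - 2sin²(x/2). Solving for sin²(x/2) gives (1 - cos(x))/2.
So the two sides agree for every real x for which both sides are defined.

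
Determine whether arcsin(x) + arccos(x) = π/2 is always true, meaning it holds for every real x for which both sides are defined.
Claim: arcsin(x) + arccos(x) = π/2.
Reasoning: Both sides are defined for -1 ≤ x ≤ 1. Let θ = arcsin(x), so sin θ = x and θ ∈ [-π/2, π/2]. Then cos(π/2 - θ) = sin θ = x and π/2 - θ ∈ [0, π], which is exactly the range of arccos, so arccos(x) = π/2 - θ. Adding: arcsin(x) + arccos(x) = θ + (π/2 - θ) = π/2.
So the two sides agree for every real x for which both sides are defined.

Conclusion: Yes, this is an identity.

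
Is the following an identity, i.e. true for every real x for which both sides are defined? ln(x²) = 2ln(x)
Yes, this is an identity.

Claim: ln(x²) = 2ln(x).
Reasoning: The right side requires x > 0. For x > 0, x² = (e^(ln x))² = e^(2ln x), so ln(x²) = 2ln(x). (For x < 0 the right side is undefined, so those values are outside the claim.)
So the two sides agree for every real x for which both sides are defined.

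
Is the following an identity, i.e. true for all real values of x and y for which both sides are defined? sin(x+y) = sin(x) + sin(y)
Claim: sin(x+y) = sin(x) + sin(y).
Test a specific point where both sides are defined: x = π/3, y = 2π/3.
LHS = sin(x+y) ≈ 0.0000
RHS = sin(x) + sin(y) ≈ 1.7321
Since 0.0000 ≠ 1.7321, the equation fails at this point, so it cannot hold for all real values of x and y for which both sides are defined.
The correct expansion is sin(x+y) = sin(x)cos(y) + cos(x)sin(y); sine is not additive.

Conclusion: No, this is NOT an identity.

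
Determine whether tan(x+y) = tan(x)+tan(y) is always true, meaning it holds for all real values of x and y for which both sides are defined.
No, this is NOT an identity.

Claim: tan(x+y) = tan(x)+tan(y).
Test a specific point where both sides are defined: x = -π/6, y = -π/4.
LHS = tan(x+y) ≈ -3.7321
RHS = tan(x)+tan(y) ≈ -1.5774
Since -3.7321 ≠ -1.5774, the equation fails at this point, so it cannot hold for all real values of x and y for which both sides are defined.
The correct formula is tan(x+y) = (tan(x) + tan(y))/(1 - tan(x)tan(y)).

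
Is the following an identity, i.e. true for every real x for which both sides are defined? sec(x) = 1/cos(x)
Claim: sec(x) = 1/cos(x).
Reasoning: sec(x) is by definition the reciprocal of cos(x), wherever cos(x) ≠ 0.
So the two sides agree for every real x for which both sides are defined.

Conclusion: Yes, this is an identity.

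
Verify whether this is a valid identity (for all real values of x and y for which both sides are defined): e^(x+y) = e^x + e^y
No, this is NOT an identity.

Claim: e^(x+y) = e^x + e^y.
Test a specific point where both sides are defined: x = 4, y = 5.
LHS = e^(x+y) ≈ 8103.0839
RHS = e^x + e^y ≈ 203.0113
Since 8103.0839 ≠ 203.0113, the equation fails at this point, so it cannot hold for all real values of x and y for which both sides are defined.
The correct rule is e^(x+y) = e^x · e^y (a product, not a sum).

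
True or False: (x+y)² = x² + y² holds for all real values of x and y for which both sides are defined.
False.

Claim: (x+y)² = x² + y².
Test a specific point where both sides are defined: x = -3, y = -2.
LHS = (x+y)² ≈ 25.0000
RHS = x² + y² ≈ 13.0000
Since 25.0000 ≠ 13.0000, the equation fails at this point, so it cannot hold for all real values of x and y for which both sides are defined.
The correct expansion is (x+y)² = x² + 2xy + y²; the cross term 2xy is missing.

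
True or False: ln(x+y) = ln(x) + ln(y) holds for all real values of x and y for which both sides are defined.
Claim: ln(x+y) = ln(x) + ln(y).
Test a specific point where both sides are defined: x = 2, y = 4.
LHS = ln(x+y) ≈ 1.7918
RHS = ln(x) + ln(y) ≈ 2.0794
Since 1.7918 ≠ 2.0794, the equation fails at this point, so it cannot hold for all real values of x and y for which both sides are defined.
ln(x) + ln(y) = ln(xy), not ln(x+y).

Conclusion: False.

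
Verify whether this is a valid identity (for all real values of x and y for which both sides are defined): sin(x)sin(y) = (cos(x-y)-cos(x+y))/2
Yes, this is an identity.

Claim: sin(x)sin(y) = (cos(x-y)-cos(x+y))/2.
Reasoning: cos(x-y) = cos(x)cos(y) + sin(x)sin(y) and cos(x+y) = cos(x)cos(y) - sin(x)sin(y). Subtracting, cos(x-y) - cos(x+y) = 2sin(x)sin(y); divide by 2.
So the two sides agree for all real values of x and y for which both sides are defined.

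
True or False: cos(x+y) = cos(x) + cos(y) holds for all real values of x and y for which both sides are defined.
False.

Claim: cos(x+y) = cos(x) + cos(y).
Test a specific point where both sides are defined: x = π/2, y = π.
LHS = cos(x+y) ≈ 0.0000
RHS = cos(x) + cos(y) ≈ -1.0000
Since 0.0000 ≠ -1.0000, the equation fails at this point, so it cannot hold for all real values of x and y for which both sides are defined.
The correct expansion is cos(x+y) = cos(x)cos(y) - sin(x)sin(y); cosine is not additive.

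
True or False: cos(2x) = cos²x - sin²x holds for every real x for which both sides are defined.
Claim: cos(2x) = cos²x - sin²x.
Reasoning: Put y = x in the addition formula cos(x+y) = cos(x)cos(y) - sin(x)sin(y): cos(2x) = cos²x - sin²x.
So the two sides agree for every real x for which both sides are defined.

Conclusion: True.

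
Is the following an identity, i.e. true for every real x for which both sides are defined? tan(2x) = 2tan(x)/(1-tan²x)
Claim: tan(2x) = 2tan(x)/(1-tan²x).
Reasoning: tan(2x) = sin(2x)/cos(2x) = 2sin(x)cos(x) / (cos²x - sin²x). Divide numerator and denominator by cos²x: 2tan(x) / (1 - tan²x).
So the two sides agree for every real x for which both sides are defined.

Conclusion: Yes, this is an identity.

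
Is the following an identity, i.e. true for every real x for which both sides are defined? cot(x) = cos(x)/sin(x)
Claim: cot(x) = cos(x)/sin(x).
Reasoning: cot(x) is defined as 1/tan(x) = 1/(sin(x)/cos(x)) = cos(x)/sin(x), wherever sin(x) ≠ 0.
So the two sides agree for every real x for which both sides are defined.

Conclusion: Yes, this is an identity.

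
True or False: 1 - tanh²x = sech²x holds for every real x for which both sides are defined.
True.

Claim: 1 - tanh²x = sech²x.
Reasoning: Divide cosh²x - sinh²x = 1 through by cosh²x (never zero): 1 - tanh²x = 1/cosh²x = sech²x.
So the two sides agree for every real x for which both sides are defined.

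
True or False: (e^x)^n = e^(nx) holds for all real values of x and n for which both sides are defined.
Claim: (e^x)^n = e^(nx).
Reasoning: e^x is a positive real number, and for a positive base B and real exponent n, B^n = e^(n·ln B). With B = e^x, ln B = x, so (e^x)^n = e^(n·x).
So the two sides agree for all real values of x and n for which both sides are defined.

Conclusion: True.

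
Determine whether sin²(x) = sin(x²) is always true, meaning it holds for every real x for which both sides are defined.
No, this is NOT an identity.

Claim: sin²(x) = sin(x²).
Test a specific point where both sides are defined: x = -π/6.
LHS = sin²(x) ≈ 0.2500
RHS = sin(x²) ≈ 0.2707
Since 0.2500 ≠ 0.2707, the equation fails at this point, so it cannot hold for every real x for which both sides are defined.
sin²(x) means (sin x)², squaring the output; sin(x²) squares the input. These are different functions.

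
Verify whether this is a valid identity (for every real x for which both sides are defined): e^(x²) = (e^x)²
Claim: e^(x²) = (e^x)².
Test a specific point where both sides are defined: x = 1/2.
LHS = e^(x²) ≈ 1.2840
RHS = (e^x)² ≈ 2.7183
Since 1.2840 ≠ 2.7183, the equation fails at this point, so it cannot hold for every real x for which both sides are defined.
(e^x)² = e^(2x), and 2x ≠ x² in general.

Conclusion: No, this is NOT an identity.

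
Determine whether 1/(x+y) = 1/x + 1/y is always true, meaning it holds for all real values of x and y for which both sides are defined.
No, this is NOT an identity.

Claim: 1/(x+y) = 1/x + 1/y.
Test a specific point where both sides are defined: x = 4, y = 1/2.
LHS = 1/(x+y) ≈ 0.2222
RHS = 1/x + 1/y ≈ 2.2500
Since 0.2222 ≠ 2.2500, the equation fails at this point, so it cannot hold for all real values of x and y for which both sides are defined.
1/x + 1/y = (x+y)/(xy), which is not 1/(x+y).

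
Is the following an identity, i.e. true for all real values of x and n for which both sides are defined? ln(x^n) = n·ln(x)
Claim: ln(x^n) = n·ln(x).
Reasoning: The right side requires x > 0. For x > 0, x^n = (e^(ln x))^n = e^(n·ln x), so taking ln of both sides gives ln(x^n) = n·ln(x).
So the two sides agree for all real values of x and n for which both sides are defined.

Conclusion: Yes, this is an identity.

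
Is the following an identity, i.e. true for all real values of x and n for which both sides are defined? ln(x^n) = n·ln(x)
Yes, this is an identity.

Claim: ln(x^n) = n·ln(x).
Reasoning: The right side requires x > 0. For x > 0, x^n = (e^(ln x))^n = e^(n·ln x), so taking ln of both sides gives ln(x^n) = n·ln(x).
So the two sides agree for all real values of x and n for which both sides are defined.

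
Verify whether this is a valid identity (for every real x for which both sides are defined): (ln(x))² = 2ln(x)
No, this is NOT an identity.

Claim: (ln(x))² = 2ln(x).
Test a specific point where both sides are defined: x = 3.
LHS = (ln(x))² ≈ 1.2069
RHS = 2ln(x) ≈ 2.1972
Since 1.2069 ≠ 2.1972, the equation fails at this point, so it cannot hold for every real x for which both sides are defined.
2ln(x) equals ln(x²), which is not the same as (ln x)².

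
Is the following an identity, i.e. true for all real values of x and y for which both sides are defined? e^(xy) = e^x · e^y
Claim: e^(xy) = e^x · e^y.
Test a specific point where both sides are defined: x = 1, y = 3/2.
LHS = e^(xy) ≈ 4.4817
RHS = e^x · e^y ≈ 12.1825
Since 4.4817 ≠ 12.1825, the equation fails at this point, so it cannot hold for all real values of x and y for which both sides are defined.
e^x · e^y = e^(x+y), not e^(xy).

Conclusion: No, this is NOT an identity.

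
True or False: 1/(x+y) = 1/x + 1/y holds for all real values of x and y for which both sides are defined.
Claim: 1/(x+y) = 1/x + 1/y.
Test a specific point where both sides are defined: x = 5, y = 3.
LHS = 1/(x+y) ≈ 0.1250
RHS = 1/x + 1/y ≈ 0.5333
Since 0.1250 ≠ 0.5333, the equation fails at this point, so it cannot hold for all real values of x and y for which both sides are defined.
1/x + 1/y = (x+y)/(xy), which is not 1/(x+y).

Conclusion: False.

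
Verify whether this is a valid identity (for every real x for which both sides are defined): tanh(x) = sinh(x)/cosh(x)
Yes, this is an identity.

Claim: tanh(x) = sinh(x)/cosh(x).
Reasoning: tanh(x) is defined as sinh(x)/cosh(x) = (e^x - e^-x)/(e^x + e^-x); cosh(x) ≥ 1 is never zero, so this holds for every real x.
So the two sides agree for every real x for which both sides are defined.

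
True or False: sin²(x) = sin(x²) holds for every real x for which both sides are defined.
False.

Claim: sin²(x) = sin(x²).
Test a specific point where both sides are defined: x = -π/4.
LHS = sin²(x) ≈ 0.5000
RHS = sin(x²) ≈ 0.5785
Since 0.5000 ≠ 0.5785, the equation fails at this point, so it cannot hold for every real x for which both sides are defined.
sin²(x) means (sin x)², squaring the output; sin(x²) squares the input. These are different functions.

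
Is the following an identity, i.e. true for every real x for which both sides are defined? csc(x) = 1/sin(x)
Claim: csc(x) = 1/sin(x).
Reasoning: csc(x) is by definition the reciprocal of sin(x), wherever sin(x) ≠ 0.
So the two sides agree for every real x for which both sides are defined.

Conclusion: Yes, this is an identity.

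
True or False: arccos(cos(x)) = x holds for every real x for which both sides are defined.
Claim: arccos(cos(x)) = x.
Test a specific point where both sides are defined: x = -π/4.
LHS = arccos(cos(x)) ≈ 0.7854
RHS = x ≈ -0.7854
Since 0.7854 ≠ -0.7854, the equation fails at this point, so it cannot hold for every real x for which both sides are defined.
arccos only returns values in [0, π], so arccos(cos(x)) = x holds only for x in that interval, not for all real x.

Conclusion: False.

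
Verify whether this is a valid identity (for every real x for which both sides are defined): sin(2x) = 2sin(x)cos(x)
Claim: sin(2x) = 2sin(x)cos(x).
Reasoning: Put y = x in the addition formula sin(x+y) = sin(x)cos(y) + cos(x)sin(y): sin(2x) = sin(x)cos(x) + cos(x)sin(x) = 2sin(x)cos(x).
So the two sides agree for every real x for which both sides are defined.

Conclusion: Yes, this is an identity.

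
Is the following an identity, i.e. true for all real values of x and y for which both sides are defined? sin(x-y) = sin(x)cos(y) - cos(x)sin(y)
Claim: sin(x-y) = sin(x)cos(y) - cos(x)sin(y).
Reasoning: Replace y by -y in sin(x+y) = sin(x)cos(y) + cos(x)sin(y) and use cos(-y) = cos(y), sin(-y) = -sin(y): sin(x-y) = sin(x)cos(y) - cos(x)sin(y).
So the two sides agree for all real values of x and y for which both sides are defined.

Conclusion: Yes, this is an identity.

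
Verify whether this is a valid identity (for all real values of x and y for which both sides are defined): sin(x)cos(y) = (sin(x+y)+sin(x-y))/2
Claim: sin(x)cos(y) = (sin(x+y)+sin(x-y))/2.
Reasoning: sin(x+y) = sin(x)cos(y) + cos(x)sin(y) and sin(x-y) = sin(x)cos(y) - cos(x)sin(y). Adding, sin(x+y) + sin(x-y) = 2sin(x)cos(y); divide by 2.
So the two sides agree for all real values of x and y for which both sides are defined.

Conclusion: Yes, this is an identity.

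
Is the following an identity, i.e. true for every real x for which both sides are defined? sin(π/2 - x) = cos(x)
Yes, this is an identity.

Claim: sin(π/2 - x) = cos(x).
Reasoning: Use sin(u - v) = sin(u)cos(v) - cos(u)sin(v) with u = π/2, v = x: sin(π/2)cos(x) - cos(π/2)sin(x) = 1·cos(x) - 0·sin(x) = cos(x).
So the two sides agree for every real x for which both sides are defined.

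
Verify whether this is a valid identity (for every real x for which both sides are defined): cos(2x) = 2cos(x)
Claim: cos(2x) = 2cos(x).
Test a specific point where both sides are defined: x = π/3.
LHS = cos(2x) ≈ -0.5000
RHS = 2cos(x) ≈ 1.0000
Since -0.5000 ≠ 1.0000, the equation fails at this point, so it cannot hold for every real x for which both sides are defined.
The correct double-angle formula is cos(2x) = cos²x - sin²x.

Conclusion: No, this is NOT an identity.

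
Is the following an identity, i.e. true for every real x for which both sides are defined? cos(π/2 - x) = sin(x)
Claim: cos(π/2 - x) = sin(x).
Reasoning: Use cos(u - v) = cos(u)cos(v) + sin(u)sin(v) with u = π/2, v = x: cos(π/2)cos(x) + sin(π/2)sin(x) = 0·cos(x) + 1·sin(x) = sin(x).
So the two sides agree for every real x for which both sides are defined.

Conclusion: Yes, this is an identity.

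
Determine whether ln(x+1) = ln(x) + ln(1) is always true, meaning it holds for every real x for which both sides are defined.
Claim: ln(x+1) = ln(x) + ln(1).
Test a specific point where both sides are defined: x = 3.
LHS = ln(x+1) ≈ 1.3863
RHS = ln(x) + ln(1) ≈ 1.0986
Since 1.3863 ≠ 1.0986, the equation fails at this point, so it cannot hold for every real x for which both sides are defined.
ln(1) = 0, so the right side is just ln(x), which differs from ln(x+1).

Conclusion: No, this is NOT an identity.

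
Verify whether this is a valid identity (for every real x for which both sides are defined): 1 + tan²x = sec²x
Claim: 1 + tan²x = sec²x.
Reasoning: Start from sin²x + cos²x = 1 and divide every term by cos²x (allowed wherever tan x and sec x are defined): tan²x + 1 = 1/cos²x = sec²x.
So the two sides agree for every real x for which both sides are defined.

Conclusion: Yes, this is an identity.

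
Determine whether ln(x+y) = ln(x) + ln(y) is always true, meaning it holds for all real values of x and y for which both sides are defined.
Claim: ln(x+y) = ln(x) + ln(y).
Test a specific point where both sides are defined: x = 4, y = 2.
LHS = ln(x+y) ≈ 1.7918
RHS = ln(x) + ln(y) ≈ 2.0794
Since 1.7918 ≠ 2.0794, the equation fails at this point, so it cannot hold for all real values of x and y for which both sides are defined.
ln(x) + ln(y) = ln(xy), not ln(x+y).

Conclusion: No, this is NOT an identity.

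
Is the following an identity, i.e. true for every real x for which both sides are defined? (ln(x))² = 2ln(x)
Claim: (ln(x))² = 2ln(x).
Test a specific point where both sides are defined: x = 2.
LHS = (ln(x))² ≈ 0.4805
RHS = 2ln(x) ≈ 1.3863
Since 0.4805 ≠ 1.3863, the equation fails at this point, so it cannot hold for every real x for which both sides are defined.
2ln(x) equals ln(x²), which is not the same as (ln x)².

Conclusion: No, this is NOT an identity.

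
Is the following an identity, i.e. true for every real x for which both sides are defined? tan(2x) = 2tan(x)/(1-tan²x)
Yes, this is an identity.

Claim: tan(2x) = 2tan(x)/(1-tan²x).
Reasoning: tan(2x) = sin(2x)/cos(2x) = 2sin(x)cos(x) / (cos²x - sin²x). Divide numerator and denominator by cos²x: 2tan(x) / (1 - tan²x).
So the two sides agree for every real x for which both sides are defined.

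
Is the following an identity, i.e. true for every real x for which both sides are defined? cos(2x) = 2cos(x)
Claim: cos(2x) = 2cos(x).
Test a specific point where both sides are defined: x = 2π/3.
LHS = cos(2x) ≈ -0.5000
RHS = 2cos(x) ≈ -1.0000
Since -0.5000 ≠ -1.0000, the equation fails at this point, so it cannot hold for every real x for which both sides are defined.
The correct double-angle formula is cos(2x) = cos²x - sin²x.

Conclusion: No, this is NOT an identity.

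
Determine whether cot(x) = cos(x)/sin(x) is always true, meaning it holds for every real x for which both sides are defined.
Claim: cot(x) = cos(x)/sin(x).
Reasoning: cot(x) is defined as 1/tan(x) = 1/(sin(x)/cos(x)) = cos(x)/sin(x), wherever sin(x) ≠ 0.
So the two sides agree for every real x for which both sides are defined.

Conclusion: Yes, this is an identity.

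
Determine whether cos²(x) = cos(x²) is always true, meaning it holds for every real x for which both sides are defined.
Claim: cos²(x) = cos(x²).
Test a specific point where both sides are defined: x = 3π/4.
LHS = cos²(x) ≈ 0.5000
RHS = cos(x²) ≈ 0.7442
Since 0.5000 ≠ 0.7442, the equation fails at this point, so it cannot hold for every real x for which both sides are defined.
cos²(x) means (cos x)², squaring the output; cos(x²) squares the input. These are different functions.

Conclusion: No, this is NOT an identity.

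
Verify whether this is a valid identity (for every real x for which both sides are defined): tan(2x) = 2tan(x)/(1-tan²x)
Yes, this is an identity.

Claim: tan(2x) = 2tan(x)/(1-tan²x).
Reasoning: tan(2x) = sin(2x)/cos(2x) = 2sin(x)cos(x) / (cos²x - sin²x). Divide numerator and denominator by cos²x: 2tan(x) / (1 - tan²x).
So the two sides agree for every real x for which both sides are defined.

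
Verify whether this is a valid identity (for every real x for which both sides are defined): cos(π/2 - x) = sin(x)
Claim: cos(π/2 - x) = sin(x).
Reasoning: Use cos(u - v) = cos(u)cos(v) + sin(u)sin(v) with u = π/2, v = x: cos(π/2)cos(x) + sin(π/2)sin(x) = 0·cos(x) + 1·sin(x) = sin(x).
So the two sides agree for every real x for which both sides are defined.

Conclusion: Yes, this is an identity.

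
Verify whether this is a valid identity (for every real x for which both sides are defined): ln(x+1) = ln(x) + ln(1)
No, this is NOT an identity.

Claim: ln(x+1) = ln(x) + ln(1).
Test a specific point where both sides are defined: x = 5.
LHS = ln(x+1) ≈ 1.7918
RHS = ln(x) + ln(1) ≈ 1.6094
Since 1.7918 ≠ 1.6094, the equation fails at this point, so it cannot hold for every real x for which both sides are defined.
ln(1) = 0, so the right side is just ln(x), which differs from ln(x+1).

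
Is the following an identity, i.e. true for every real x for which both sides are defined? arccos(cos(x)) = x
Claim: arccos(cos(x)) = x.
Test a specific point where both sides are defined: x = -π/4.
LHS = arccos(cos(x)) ≈ 0.7854
RHS = x ≈ -0.7854
Since 0.7854 ≠ -0.7854, the equation fails at this point, so it cannot hold for every real x for which both sides are defined.
arccos only returns values in [0, π], so arccos(cos(x)) = x holds only for x in that interval, not for all real x.

Conclusion: No, this is NOT an identity.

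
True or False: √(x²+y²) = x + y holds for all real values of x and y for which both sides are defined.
False.

Claim: √(x²+y²) = x + y.
Test a specific point where both sides are defined: x = 1/2, y = 1.
LHS = √(x²+y²) ≈ 1.1180
RHS = x + y ≈ 1.5000
Since 1.1180 ≠ 1.5000, the equation fails at this point, so it cannot hold for all real values of x and y for which both sides are defined.
(x+y)² = x² + 2xy + y², not x² + y², so the square root does not split this way.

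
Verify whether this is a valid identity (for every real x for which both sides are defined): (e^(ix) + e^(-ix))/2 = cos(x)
Yes, this is an identity.

Claim: (e^(ix) + e^(-ix))/2 = cos(x).
Reasoning: By Euler's formula e^(ix) = cos(x) + i·sin(x) and e^(-ix) = cos(x) - i·sin(x). Adding cancels the sine terms: e^(ix) + e^(-ix) = 2cos(x); divide by 2.
So the two sides agree for every real x for which both sides are defined.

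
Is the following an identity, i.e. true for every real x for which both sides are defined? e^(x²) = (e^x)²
Claim: e^(x²) = (e^x)².
Test a specific point where both sides are defined: x = -2.
LHS = e^(x²) ≈ 54.5982
RHS = (e^x)² ≈ 0.0183
Since 54.5982 ≠ 0.0183, the equation fails at this point, so it cannot hold for every real x for which both sides are defined.
(e^x)² = e^(2x), and 2x ≠ x² in general.

Conclusion: No, this is NOT an identity.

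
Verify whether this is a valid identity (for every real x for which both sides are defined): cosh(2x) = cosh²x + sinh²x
Yes, this is an identity.

Claim: cosh(2x) = cosh²x + sinh²x.
Reasoning: cosh²x = (e^(2x) + 2 + e^(-2x))/4 and sinh²x = (e^(2x) - 2 + e^(-2x))/4. Adding gives (2e^(2x) + 2e^(-2x))/4 = (e^(2x) + e^(-2x))/2 = cosh(2x).
So the two sides agree for every real x for which both sides are defined.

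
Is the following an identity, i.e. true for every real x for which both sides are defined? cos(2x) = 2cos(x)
No, this is NOT an identity.

Claim: cos(2x) = 2cos(x).
Test a specific point where both sides are defined: x = -π/4.
LHS = cos(2x) ≈ 0.0000
RHS = 2cos(x) ≈ 1.4142
Since 0.0000 ≠ 1.4142, the equation fails at this point, so it cannot hold for every real x for which both sides are defined.
The correct double-angle formula is cos(2x) = cos²x - sin²x.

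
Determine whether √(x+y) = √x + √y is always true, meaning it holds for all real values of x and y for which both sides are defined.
No, this is NOT an identity.

Claim: √(x+y) = √x + √y.
Test a specific point where both sides are defined: x = 1, y = 4.
LHS = √(x+y) ≈ 2.2361
RHS = √x + √y ≈ 3.0000
Since 2.2361 ≠ 3.0000, the equation fails at this point, so it cannot hold for all real values of x and y for which both sides are defined.
Squaring the right side gives x + 2√(xy) + y, not x + y.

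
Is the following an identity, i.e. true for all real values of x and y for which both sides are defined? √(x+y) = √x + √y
No, this is NOT an identity.

Claim: √(x+y) = √x + √y.
Test a specific point where both sides are defined: x = 2, y = 3.
LHS = √(x+y) ≈ 2.2361
RHS = √x + √y ≈ 3.1463
Since 2.2361 ≠ 3.1463, the equation fails at this point, so it cannot hold for all real values of x and y for which both sides are defined.
Squaring the right side gives x + 2√(xy) + y, not x + y.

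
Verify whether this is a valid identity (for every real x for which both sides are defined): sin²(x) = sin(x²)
No, this is NOT an identity.

Claim: sin²(x) = sin(x²).
Test a specific point where both sides are defined: x = -π/2.
LHS = sin²(x) ≈ 1.0000
RHS = sin(x²) ≈ 0.6243
Since 1.0000 ≠ 0.6243, the equation fails at this point, so it cannot hold for every real x for which both sides are defined.
sin²(x) means (sin x)², squaring the output; sin(x²) squares the input. These are different functions.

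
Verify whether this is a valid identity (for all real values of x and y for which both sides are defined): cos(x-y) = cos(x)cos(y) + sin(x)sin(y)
Yes, this is an identity.

Claim: cos(x-y) = cos(x)cos(y) + sin(x)sin(y).
Reasoning: Replace y by -y in cos(x+y) = cos(x)cos(y) - sin(x)sin(y) and use cos(-y) = cos(y), sin(-y) = -sin(y): cos(x-y) = cos(x)cos(y) + sin(x)sin(y).
So the two sides agree for all real values of x and y for which both sides are defined.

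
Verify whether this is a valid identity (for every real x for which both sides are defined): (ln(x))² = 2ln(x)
No, this is NOT an identity.

Claim: (ln(x))² = 2ln(x).
Test a specific point where both sides are defined: x = 3.
LHS = (ln(x))² ≈ 1.2069
RHS = 2ln(x) ≈ 2.1972
Since 1.2069 ≠ 2.1972, the equation fails at this point, so it cannot hold for every real x for which both sides are defined.
2ln(x) equals ln(x²), which is not the same as (ln x)².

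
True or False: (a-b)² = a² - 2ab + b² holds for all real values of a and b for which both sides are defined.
Claim: (a-b)² = a² - 2ab + b².
Reasoning: Expand: (a-b)² = (a-b)(a-b) = a·a - a·b - b·a + b·b = a² - 2ab + b².
So the two sides agree for all real values of a and b for which both sides are defined.

Conclusion: True.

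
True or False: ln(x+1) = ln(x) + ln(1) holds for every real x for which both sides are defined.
False.

Claim: ln(x+1) = ln(x) + ln(1).
Test a specific point where both sides are defined: x = 1/2.
LHS = ln(x+1) ≈ 0.4055
RHS = ln(x) + ln(1) ≈ -0.6931
Since 0.4055 ≠ -0.6931, the equation fails at this point, so it cannot hold for every real x for which both sides are defined.
ln(1) = 0, so the right side is just ln(x), which differs from ln(x+1).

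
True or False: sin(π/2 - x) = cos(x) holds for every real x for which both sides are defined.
Claim: sin(π/2 - x) = cos(x).
Reasoning: Use sin(u - v) = sin(u)cos(v) - cos(u)sin(v) with u = π/2, v = x: sin(π/2)cos(x) - cos(π/2)sin(x) = 1·cos(x) - 0·sin(x) = cos(x).
So the two sides agree for every real x for which both sides are defined.

Conclusion: True.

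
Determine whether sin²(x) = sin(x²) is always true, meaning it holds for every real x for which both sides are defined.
Claim: sin²(x) = sin(x²).
Test a specific point where both sides are defined: x = 2π/3.
LHS = sin²(x) ≈ 0.7500
RHS = sin(x²) ≈ -0.9474
Since 0.7500 ≠ -0.9474, the equation fails at this point, so it cannot hold for every real x for which both sides are defined.
sin²(x) means (sin x)², squaring the output; sin(x²) squares the input. These are different functions.

Conclusion: No, this is NOT an identity.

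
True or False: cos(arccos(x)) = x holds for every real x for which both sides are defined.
True.

Claim: cos(arccos(x)) = x.
Reasoning: For -1 ≤ x ≤ 1 (where arccos is defined), arccos(x) is by definition an angle whose cosine equals x. Taking the cosine of that angle returns x. (Note the other order, arccos(cos x) = x, is NOT an identity.)
So the two sides agree for every real x for which both sides are defined.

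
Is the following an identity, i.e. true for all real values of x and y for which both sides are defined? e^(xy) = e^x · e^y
No, this is NOT an identity.

Claim: e^(xy) = e^x · e^y.
Test a specific point where both sides are defined: x = 2, y = 1/2.
LHS = e^(xy) ≈ 2.7183
RHS = e^x · e^y ≈ 12.1825
Since 2.7183 ≠ 12.1825, the equation fails at this point, so it cannot hold for all real values of x and y for which both sides are defined.
e^x · e^y = e^(x+y), not e^(xy).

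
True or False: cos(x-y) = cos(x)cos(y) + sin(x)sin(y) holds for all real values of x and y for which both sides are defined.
True.

Claim: cos(x-y) = cos(x)cos(y) + sin(x)sin(y).
Reasoning: Replace y by -y in cos(x+y) = cos(x)cos(y) - sin(x)sin(y) and use cos(-y) = cos(y), sin(-y) = -sin(y): cos(x-y) = cos(x)cos(y) + sin(x)sin(y).
So the two sides agree for all real values of x and y for which both sides are defined.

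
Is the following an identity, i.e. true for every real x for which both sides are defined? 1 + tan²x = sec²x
Claim: 1 + tan²x = sec²x.
Reasoning: Start from sin²x + cos²x = 1 and divide every term by cos²x (allowed wherever tan x and sec x are defined): tan²x + 1 = 1/cos²x = sec²x.
So the two sides agree for every real x for which both sides are defined.

Conclusion: Yes, this is an identity.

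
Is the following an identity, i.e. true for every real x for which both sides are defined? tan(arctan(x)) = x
Yes, this is an identity.

Claim: tan(arctan(x)) = x.
Reasoning: For every real x, arctan(x) is by definition the angle in (-π/2, π/2) whose tangent equals x. Taking the tangent of that angle returns x.
So the two sides agree for every real x for which both sides are defined.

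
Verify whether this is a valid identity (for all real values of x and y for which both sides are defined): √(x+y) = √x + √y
Claim: √(x+y) = √x + √y.
Test a specific point where both sides are defined: x = 2, y = 2.
LHS = √(x+y) ≈ 2.0000
RHS = √x + √y ≈ 2.8284
Since 2.0000 ≠ 2.8284, the equation fails at this point, so it cannot hold for all real values of x and y for which both sides are defined.
Squaring the right side gives x + 2√(xy) + y, not x + y.

Conclusion: No, this is NOT an identity.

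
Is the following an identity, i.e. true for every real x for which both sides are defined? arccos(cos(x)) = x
No, this is NOT an identity.

Claim: arccos(cos(x)) = x.
Test a specific point where both sides are defined: x = -π/4.
LHS = arccos(cos(x)) ≈ 0.7854
RHS = x ≈ -0.7854
Since 0.7854 ≠ -0.7854, the equation fails at this point, so it cannot hold for every real x for which both sides are defined.
arccos only returns values in [0, π], so arccos(cos(x)) = x holds only for x in that interval, not for all real x.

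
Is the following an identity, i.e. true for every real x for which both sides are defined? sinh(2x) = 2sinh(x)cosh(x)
Yes, this is an identity.

Claim: sinh(2x) = 2sinh(x)cosh(x).
Reasoning: 2sinh(x)cosh(x) = 2 · (e^x - e^-x)/2 · (e^x + e^-x)/2 = (e^(2x) - e^(-2x))/2 = sinh(2x).
So the two sides agree for every real x for which both sides are defined.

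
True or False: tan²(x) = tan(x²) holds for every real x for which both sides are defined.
False.

Claim: tan²(x) = tan(x²).
Test a specific point where both sides are defined: x = π/4.
LHS = tan²(x) ≈ 1.0000
RHS = tan(x²) ≈ 0.7092
Since 1.0000 ≠ 0.7092, the equation fails at this point, so it cannot hold for every real x for which both sides are defined.
tan²(x) means (tan x)², squaring the output; tan(x²) squares the input. These are different functions.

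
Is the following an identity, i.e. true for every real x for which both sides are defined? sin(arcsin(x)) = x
Yes, this is an identity.

Claim: sin(arcsin(x)) = x.
Reasoning: For -1 ≤ x ≤ 1 (where arcsin is defined), arcsin(x) is by definition an angle whose sine equals x. Taking the sine of that angle returns x. (Note the other order, arcsin(sin x) = x, is NOT an identity.)
So the two sides agree for every real x for which both sides are defined.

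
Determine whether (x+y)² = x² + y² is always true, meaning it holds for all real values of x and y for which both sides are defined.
Claim: (x+y)² = x² + y².
Test a specific point where both sides are defined: x = -1, y = -3.
LHS = (x+y)² ≈ 16.0000
RHS = x² + y² ≈ 10.0000
Since 16.0000 ≠ 10.0000, the equation fails at this point, so it cannot hold for all real values of x and y for which both sides are defined.
The correct expansion is (x+y)² = x² + 2xy + y²; the cross term 2xy is missing.

Conclusion: No, this is NOT an identity.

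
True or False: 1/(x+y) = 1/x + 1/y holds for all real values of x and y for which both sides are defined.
Claim: 1/(x+y) = 1/x + 1/y.
Test a specific point where both sides are defined: x = 2, y = 1/2.
LHS = 1/(x+y) ≈ 0.4000
RHS = 1/x + 1/y ≈ 2.5000
Since 0.4000 ≠ 2.5000, the equation fails at this point, so it cannot hold for all real values of x and y for which both sides are defined.
1/x + 1/y = (x+y)/(xy), which is not 1/(x+y).

Conclusion: False.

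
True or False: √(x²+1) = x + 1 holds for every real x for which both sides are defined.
False.

Claim: √(x²+1) = x + 1.
Test a specific point where both sides are defined: x = -1.
LHS = √(x²+1) ≈ 1.4142
RHS = x + 1 ≈ 0.0000
Since 1.4142 ≠ 0.0000, the equation fails at this point, so it cannot hold for every real x for which both sides are defined.
(x+1)² = x² + 2x + 1 ≠ x² + 1 unless x = 0.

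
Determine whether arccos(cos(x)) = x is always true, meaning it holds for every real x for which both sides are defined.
Claim: arccos(cos(x)) = x.
Test a specific point where both sides are defined: x = -π/6.
LHS = arccos(cos(x)) ≈ 0.5236
RHS = x ≈ -0.5236
Since 0.5236 ≠ -0.5236, the equation fails at this point, so it cannot hold for every real x for which both sides are defined.
arccos only returns values in [0, π], so arccos(cos(x)) = x holds only for x in that interval, not for all real x.

Conclusion: No, this is NOT an identity.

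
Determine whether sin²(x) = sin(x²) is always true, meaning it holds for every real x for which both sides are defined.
Claim: sin²(x) = sin(x²).
Test a specific point where both sides are defined: x = π/6.
LHS = sin²(x) ≈ 0.2500
RHS = sin(x²) ≈ 0.2707
Since 0.2500 ≠ 0.2707, the equation fails at this point, so it cannot hold for every real x for which both sides are defined.
sin²(x) means (sin x)², squaring the output; sin(x²) squares the input. These are different functions.

Conclusion: No, this is NOT an identity.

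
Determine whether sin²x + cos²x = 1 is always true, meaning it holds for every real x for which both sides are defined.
Claim: sin²x + cos²x = 1.
Reasoning: The point (cos x, sin x) lies on the unit circle X² + Y² = 1, so cos²x + sin²x = 1 for every real x.
So the two sides agree for every real x for which both sides are defined.

Conclusion: Yes, this is an identity.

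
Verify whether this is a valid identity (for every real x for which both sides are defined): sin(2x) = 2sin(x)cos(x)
Yes, this is an identity.

Claim: sin(2x) = 2sin(x)cos(x).
Reasoning: Put y = x in the addition formula sin(x+y) = sin(x)cos(y) + cos(x)sin(y): sin(2x) = sin(x)cos(x) + cos(x)sin(x) = 2sin(x)cos(x).
So the two sides agree for every real x for which both sides are defined.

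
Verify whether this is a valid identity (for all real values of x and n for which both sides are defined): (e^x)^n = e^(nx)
Claim: (e^x)^n = e^(nx).
Reasoning: e^x is a positive real number, and for a positive base B and real exponent n, B^n = e^(n·ln B). With B = e^x, ln B = x, so (e^x)^n = e^(n·x).
So the two sides agree for all real values of x and n for which both sides are defined.

Conclusion: Yes, this is an identity.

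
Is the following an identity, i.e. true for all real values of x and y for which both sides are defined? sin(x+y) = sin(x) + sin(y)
Claim: sin(x+y) = sin(x) + sin(y).
Test a specific point where both sides are defined: x = -π/3, y = π/4.
LHS = sin(x+y) ≈ -0.2588
RHS = sin(x) + sin(y) ≈ -0.1589
Since -0.2588 ≠ -0.1589, the equation fails at this point, so it cannot hold for all real values of x and y for which both sides are defined.
The correct expansion is sin(x+y) = sin(x)cos(y) + cos(x)sin(y); sine is not additive.

Conclusion: No, this is NOT an identity.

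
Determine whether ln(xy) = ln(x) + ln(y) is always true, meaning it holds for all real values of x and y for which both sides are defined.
Yes, this is an identity.

Claim: ln(xy) = ln(x) + ln(y).
Reasoning: Both sides are simultaneously defined only when x, y > 0. Write x = e^p, y = e^q (p = ln x, q = ln y). Then xy = e^p · e^q = e^(p+q), so ln(xy) = p + q = ln(x) + ln(y).
So the two sides agree for all real values of x and y for which both sides are defined.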